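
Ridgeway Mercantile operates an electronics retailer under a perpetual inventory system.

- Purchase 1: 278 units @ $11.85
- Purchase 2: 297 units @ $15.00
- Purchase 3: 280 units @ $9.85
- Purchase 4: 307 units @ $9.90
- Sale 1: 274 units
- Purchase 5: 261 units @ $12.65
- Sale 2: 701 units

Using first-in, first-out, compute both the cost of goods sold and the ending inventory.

Sale 1 (274) [FIFO — oldest first]: 274 @ $11.85 = $3,246.90
Sale 2 (701) [FIFO — oldest first]: 4 @ $11.85 + 297 @ $15.00 + 280 @ $9.85 + 120 @ $9.90 = $8,448.40
Total COGS = $3,246.90 + $8,448.40 = $11,695.30
Ending inventory: 187 @ $9.90 + 261 @ $12.65 = $5,152.95

COGS = $11,695.30; ending inventory = $5,152.95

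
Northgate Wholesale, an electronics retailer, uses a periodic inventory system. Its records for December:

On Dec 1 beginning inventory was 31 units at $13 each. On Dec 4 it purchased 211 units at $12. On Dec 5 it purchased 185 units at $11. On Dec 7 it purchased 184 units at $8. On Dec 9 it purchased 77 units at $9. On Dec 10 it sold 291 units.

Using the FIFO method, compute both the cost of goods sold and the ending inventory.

COGS = $3,474; ending inventory = $3,661

Dec 10, 291 sold [FIFO — oldest first]: 31 @ $13 + 211 @ $12 + 49 @ $11 = $3,474
Ending inventory: 136 @ $11 + 184 @ $8 + 77 @ $9 = $3,661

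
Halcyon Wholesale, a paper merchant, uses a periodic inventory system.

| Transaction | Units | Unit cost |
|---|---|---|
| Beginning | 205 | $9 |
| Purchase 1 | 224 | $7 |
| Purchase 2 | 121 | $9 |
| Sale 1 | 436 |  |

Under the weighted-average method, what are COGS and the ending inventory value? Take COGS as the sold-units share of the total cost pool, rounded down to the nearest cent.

Sale 1, sell 436: 436/550 × $4,502.00 → $3,568.85
Ending inventory (cost pool remaining) = $933.15

COGS = $3,568.85; ending inventory = $933.15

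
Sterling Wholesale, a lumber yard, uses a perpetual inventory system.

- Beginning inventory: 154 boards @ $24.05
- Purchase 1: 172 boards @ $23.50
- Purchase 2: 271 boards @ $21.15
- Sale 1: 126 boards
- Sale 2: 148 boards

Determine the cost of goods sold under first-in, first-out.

COGS = $6,523.70

Sale 1 (126) [FIFO — oldest first]: 126 @ $24.05 = $3,030.30
Sale 2 (148) [FIFO — oldest first]: 28 @ $24.05 + 120 @ $23.50 = $3,493.40
Total COGS = $3,030.30 + $3,493.40 = $6,523.70
Ending inventory: 52 @ $23.50 + 271 @ $21.15 = $6,953.65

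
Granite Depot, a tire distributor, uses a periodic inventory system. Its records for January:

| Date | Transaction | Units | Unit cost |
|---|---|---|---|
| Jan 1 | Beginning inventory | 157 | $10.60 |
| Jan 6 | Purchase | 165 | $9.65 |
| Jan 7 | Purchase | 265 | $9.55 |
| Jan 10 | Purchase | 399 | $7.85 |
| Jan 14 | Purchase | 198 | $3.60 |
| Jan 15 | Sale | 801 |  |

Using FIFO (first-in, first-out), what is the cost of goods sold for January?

Jan 15, 801 sold [FIFO — oldest first]: 157 @ $10.60 + 165 @ $9.65 + 265 @ $9.55 + 214 @ $7.85 = $7,467.10
Ending inventory: 185 @ $7.85 + 198 @ $3.60 = $2,165.05
Check: goods available $9,632.15 = COGS $7,467.10 + ending $2,165.05

COGS = $7,467.10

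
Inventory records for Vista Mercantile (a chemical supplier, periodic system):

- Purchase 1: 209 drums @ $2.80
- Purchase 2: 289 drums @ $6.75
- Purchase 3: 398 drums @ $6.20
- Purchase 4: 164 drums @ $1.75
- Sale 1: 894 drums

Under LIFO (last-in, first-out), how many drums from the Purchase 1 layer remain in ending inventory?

Sale 1 (894) [LIFO — newest first]: 164 @ $1.75 + 398 @ $6.20 + 289 @ $6.75 + 43 @ $2.80 = $4,825.75
Ending inventory: 166 @ $2.80 = $464.80

166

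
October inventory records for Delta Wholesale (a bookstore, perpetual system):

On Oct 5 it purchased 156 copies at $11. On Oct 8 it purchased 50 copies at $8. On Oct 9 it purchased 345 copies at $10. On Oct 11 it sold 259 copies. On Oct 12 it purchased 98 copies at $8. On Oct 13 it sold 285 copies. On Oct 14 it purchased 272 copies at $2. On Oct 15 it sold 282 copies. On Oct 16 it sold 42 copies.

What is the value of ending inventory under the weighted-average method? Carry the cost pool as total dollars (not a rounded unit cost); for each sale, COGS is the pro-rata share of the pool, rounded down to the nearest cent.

After Oct 5: 156 on hand, pool $1,716.00 (≈ $11.0000 each)
After Oct 8: 206 on hand, pool $2,116.00 (≈ $10.2718 each)
After Oct 9: 551 on hand, pool $5,566.00 (≈ $10.1016 each)
Oct 11, sell 259: 259/551 × $5,566.00 → $2,616.32
After Oct 12: 390 on hand, pool $3,733.68 (≈ $9.5735 each)
Oct 13, sell 285: 285/390 × $3,733.68 → $2,728.45
After Oct 14: 377 on hand, pool $1,549.23 (≈ $4.1094 each)
Oct 15, sell 282: 282/377 × $1,549.23 → $1,158.84
Oct 16, sell 42: 42/95 × $390.39 → $172.59
Total COGS = $2,616.32 + $2,728.45 + $1,158.84 + $172.59 = $6,676.20
Ending inventory (cost pool remaining) = $217.80
Check: goods available $6,894.00 = COGS $6,676.20 + ending $217.80

Ending inventory = $217.80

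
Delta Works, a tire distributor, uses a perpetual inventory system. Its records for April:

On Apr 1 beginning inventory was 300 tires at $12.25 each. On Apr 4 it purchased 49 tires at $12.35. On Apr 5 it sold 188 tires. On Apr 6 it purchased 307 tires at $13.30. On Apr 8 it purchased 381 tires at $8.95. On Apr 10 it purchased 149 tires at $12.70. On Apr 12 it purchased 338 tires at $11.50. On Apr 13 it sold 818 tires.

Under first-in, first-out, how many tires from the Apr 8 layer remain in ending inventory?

Apr 5, 188 sold [FIFO — oldest first]: 188 @ $12.25 = $2,303.00
Apr 13, 818 sold [FIFO — oldest first]: 112 @ $12.25 + 49 @ $12.35 + 307 @ $13.30 + 350 @ $8.95 = $9,192.75
Total COGS = $2,303.00 + $9,192.75 = $11,495.75
Ending inventory: 31 @ $8.95 + 149 @ $12.70 + 338 @ $11.50 = $6,056.75

31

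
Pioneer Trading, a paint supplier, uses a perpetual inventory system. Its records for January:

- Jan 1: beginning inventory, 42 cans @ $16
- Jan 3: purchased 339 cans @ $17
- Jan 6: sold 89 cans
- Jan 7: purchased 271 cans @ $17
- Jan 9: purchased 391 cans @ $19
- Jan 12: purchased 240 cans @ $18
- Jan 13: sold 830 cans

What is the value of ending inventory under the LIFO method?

Ending inventory = $6,146

Jan 6, 89 sold [LIFO — newest first]: 89 @ $17 = $1,513
Jan 13, 830 sold [LIFO — newest first]: 240 @ $18 + 391 @ $19 + 199 @ $17 = $15,132
Total COGS = $1,513 + $15,132 = $16,645
Ending inventory: 42 @ $16 + 250 @ $17 + 72 @ $17 = $6,146
Check: goods available $22,791 = COGS $16,645 + ending $6,146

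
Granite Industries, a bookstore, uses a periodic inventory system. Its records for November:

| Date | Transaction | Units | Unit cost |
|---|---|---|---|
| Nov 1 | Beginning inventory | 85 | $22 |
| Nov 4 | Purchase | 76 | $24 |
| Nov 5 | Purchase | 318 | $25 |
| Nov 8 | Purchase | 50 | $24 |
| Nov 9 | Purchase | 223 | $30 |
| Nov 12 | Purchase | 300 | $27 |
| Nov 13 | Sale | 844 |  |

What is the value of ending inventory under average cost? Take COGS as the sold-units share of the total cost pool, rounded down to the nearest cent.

Ending inventory = $5,463.76

Nov 13, sell 844: 844/1052 × $27,634.00 → $22,170.24
Ending inventory (cost pool remaining) = $5,463.76
Check: goods available $27,634.00 = COGS $22,170.24 + ending $5,463.76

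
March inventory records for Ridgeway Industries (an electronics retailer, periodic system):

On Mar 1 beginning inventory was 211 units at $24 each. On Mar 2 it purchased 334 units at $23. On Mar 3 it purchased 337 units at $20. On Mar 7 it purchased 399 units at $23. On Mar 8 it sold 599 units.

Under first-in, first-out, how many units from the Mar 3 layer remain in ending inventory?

283

Mar 8, 599 sold [FIFO — oldest first]: 211 @ $24 + 334 @ $23 + 54 @ $20 = $13,826
Ending inventory: 283 @ $20 + 399 @ $23 = $14,837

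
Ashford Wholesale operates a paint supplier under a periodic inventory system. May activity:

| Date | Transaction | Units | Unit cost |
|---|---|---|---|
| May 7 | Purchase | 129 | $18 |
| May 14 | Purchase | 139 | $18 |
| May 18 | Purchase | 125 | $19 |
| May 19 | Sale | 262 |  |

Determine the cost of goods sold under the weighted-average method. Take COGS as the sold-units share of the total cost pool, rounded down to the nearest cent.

May 19, sell 262: 262/393 × $7,199.00 → $4,799.33
Ending inventory (cost pool remaining) = $2,399.67

COGS = $4,799.33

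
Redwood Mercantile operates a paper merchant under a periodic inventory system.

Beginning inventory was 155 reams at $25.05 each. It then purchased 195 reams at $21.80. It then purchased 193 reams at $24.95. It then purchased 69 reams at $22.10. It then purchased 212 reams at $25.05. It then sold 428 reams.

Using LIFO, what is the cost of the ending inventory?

Sale 1 (428) [LIFO — newest first]: 212 @ $25.05 + 69 @ $22.10 + 147 @ $24.95 = $10,503.15
Ending inventory: 155 @ $25.05 + 195 @ $21.80 + 46 @ $24.95 = $9,281.45
Check: goods available $19,784.60 = COGS $10,503.15 + ending $9,281.45

Ending inventory = $9,281.45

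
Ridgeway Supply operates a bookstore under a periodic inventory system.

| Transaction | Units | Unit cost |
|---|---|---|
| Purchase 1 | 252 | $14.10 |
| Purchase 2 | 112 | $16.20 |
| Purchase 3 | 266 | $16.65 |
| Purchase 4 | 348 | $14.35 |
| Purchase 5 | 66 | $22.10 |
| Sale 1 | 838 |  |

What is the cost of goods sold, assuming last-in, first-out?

Sale 1 (838) [LIFO — newest first]: 66 @ $22.10 + 348 @ $14.35 + 266 @ $16.65 + 112 @ $16.20 + 46 @ $14.10 = $13,344.30
Ending inventory: 206 @ $14.10 = $2,904.60
Check: goods available $16,248.90 = COGS $13,344.30 + ending $2,904.60

COGS = $13,344.30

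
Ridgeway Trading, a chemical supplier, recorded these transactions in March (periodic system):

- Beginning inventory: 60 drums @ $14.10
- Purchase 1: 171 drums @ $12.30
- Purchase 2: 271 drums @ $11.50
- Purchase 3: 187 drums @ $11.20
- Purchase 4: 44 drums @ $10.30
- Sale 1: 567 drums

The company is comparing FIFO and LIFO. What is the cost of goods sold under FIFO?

FIFO COGS: 60 @ $14.10 + 171 @ $12.30 + 271 @ $11.50 + 65 @ $11.20 = $6,793.80
LIFO COGS: 44 @ $10.30 + 187 @ $11.20 + 271 @ $11.50 + 65 @ $12.30 = $6,463.60

COGS = $6,793.80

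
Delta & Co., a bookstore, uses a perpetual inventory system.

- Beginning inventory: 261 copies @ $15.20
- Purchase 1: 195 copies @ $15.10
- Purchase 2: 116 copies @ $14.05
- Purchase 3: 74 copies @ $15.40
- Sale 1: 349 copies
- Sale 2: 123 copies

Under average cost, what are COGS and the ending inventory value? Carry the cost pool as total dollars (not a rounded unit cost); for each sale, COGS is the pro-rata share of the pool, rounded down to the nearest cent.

After Beginning: 261 on hand, pool $3,967.20 (≈ $15.2000 each)
After Purchase 1: 456 on hand, pool $6,911.70 (≈ $15.1572 each)
After Purchase 2: 572 on hand, pool $8,541.50 (≈ $14.9327 each)
After Purchase 3: 646 on hand, pool $9,681.10 (≈ $14.9862 each)
Sale 1, sell 349: 349/646 × $9,681.10 → $5,230.19
Sale 2, sell 123: 123/297 × $4,450.91 → $1,843.30
Total COGS = $5,230.19 + $1,843.30 = $7,073.49
Ending inventory (cost pool remaining) = $2,607.61

COGS = $7,073.49; ending inventory = $2,607.61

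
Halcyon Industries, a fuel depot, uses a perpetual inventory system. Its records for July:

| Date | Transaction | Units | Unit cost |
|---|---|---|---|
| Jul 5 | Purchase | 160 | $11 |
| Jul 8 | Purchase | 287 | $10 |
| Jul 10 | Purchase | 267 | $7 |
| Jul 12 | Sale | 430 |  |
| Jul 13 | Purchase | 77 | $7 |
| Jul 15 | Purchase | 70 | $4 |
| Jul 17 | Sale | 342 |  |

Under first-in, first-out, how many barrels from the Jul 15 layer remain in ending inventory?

Jul 12, 430 sold [FIFO — oldest first]: 160 @ $11 + 270 @ $10 = $4,460
Jul 17, 342 sold [FIFO — oldest first]: 17 @ $10 + 267 @ $7 + 58 @ $7 = $2,445
Total COGS = $4,460 + $2,445 = $6,905
Ending inventory: 19 @ $7 + 70 @ $4 = $413
Check: goods available $7,318 = COGS $6,905 + ending $413

70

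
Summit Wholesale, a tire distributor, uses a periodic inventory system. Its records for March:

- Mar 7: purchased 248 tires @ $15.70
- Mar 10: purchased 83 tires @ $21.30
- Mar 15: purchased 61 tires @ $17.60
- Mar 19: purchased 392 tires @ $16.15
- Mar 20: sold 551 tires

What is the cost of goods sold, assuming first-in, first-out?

COGS = $9,302.95

Mar 20, 551 sold [FIFO — oldest first]: 248 @ $15.70 + 83 @ $21.30 + 61 @ $17.60 + 159 @ $16.15 = $9,302.95
Ending inventory: 233 @ $16.15 = $3,762.95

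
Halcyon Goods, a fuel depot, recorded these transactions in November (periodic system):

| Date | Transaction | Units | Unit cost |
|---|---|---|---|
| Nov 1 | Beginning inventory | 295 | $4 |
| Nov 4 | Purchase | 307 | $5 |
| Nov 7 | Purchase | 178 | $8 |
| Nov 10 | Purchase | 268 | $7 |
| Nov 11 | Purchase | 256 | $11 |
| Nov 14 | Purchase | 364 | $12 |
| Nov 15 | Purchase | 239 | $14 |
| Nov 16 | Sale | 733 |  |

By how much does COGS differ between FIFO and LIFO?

$5,381

FIFO COGS: 295 @ $4 + 307 @ $5 + 131 @ $8 = $3,763
LIFO COGS: 239 @ $14 + 364 @ $12 + 130 @ $11 = $9,144
Difference = |$3,763 − $9,144| = $5,381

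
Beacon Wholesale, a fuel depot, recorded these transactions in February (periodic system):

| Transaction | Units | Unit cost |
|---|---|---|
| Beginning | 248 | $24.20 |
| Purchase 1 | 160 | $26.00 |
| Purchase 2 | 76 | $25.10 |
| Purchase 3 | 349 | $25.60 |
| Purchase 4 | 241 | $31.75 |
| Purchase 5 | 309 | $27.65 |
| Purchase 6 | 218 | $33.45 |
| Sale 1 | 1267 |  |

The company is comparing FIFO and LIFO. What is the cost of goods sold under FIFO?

FIFO COGS: 248 @ $24.20 + 160 @ $26.00 + 76 @ $25.10 + 349 @ $25.60 + 241 @ $31.75 + 193 @ $27.65 = $33,991.80
LIFO COGS: 218 @ $33.45 + 309 @ $27.65 + 241 @ $31.75 + 349 @ $25.60 + 76 @ $25.10 + 74 @ $26.00 = $36,253.70

COGS = $33,991.80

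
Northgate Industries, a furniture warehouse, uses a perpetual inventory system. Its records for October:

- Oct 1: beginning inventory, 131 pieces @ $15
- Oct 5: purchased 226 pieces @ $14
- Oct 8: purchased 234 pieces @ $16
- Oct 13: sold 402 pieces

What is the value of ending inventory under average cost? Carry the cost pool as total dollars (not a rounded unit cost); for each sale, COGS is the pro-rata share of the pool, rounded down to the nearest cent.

Ending inventory = $2,837.56

After Oct 1: 131 on hand, pool $1,965.00 (≈ $15.0000 each)
After Oct 5: 357 on hand, pool $5,129.00 (≈ $14.3669 each)
After Oct 8: 591 on hand, pool $8,873.00 (≈ $15.0135 each)
Oct 13, sell 402: 402/591 × $8,873.00 → $6,035.44
Ending inventory (cost pool remaining) = $2,837.56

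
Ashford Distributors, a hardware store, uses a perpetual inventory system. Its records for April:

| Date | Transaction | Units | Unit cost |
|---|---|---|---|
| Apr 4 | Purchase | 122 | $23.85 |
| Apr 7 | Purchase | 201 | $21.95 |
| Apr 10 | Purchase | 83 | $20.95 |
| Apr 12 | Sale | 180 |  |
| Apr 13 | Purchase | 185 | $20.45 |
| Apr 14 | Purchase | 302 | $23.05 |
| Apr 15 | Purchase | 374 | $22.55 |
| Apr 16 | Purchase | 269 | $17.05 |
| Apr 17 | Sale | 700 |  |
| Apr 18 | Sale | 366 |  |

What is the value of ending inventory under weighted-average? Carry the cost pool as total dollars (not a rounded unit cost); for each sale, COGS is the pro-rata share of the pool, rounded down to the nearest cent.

Ending inventory = $6,161.02

After Apr 4: 122 on hand, pool $2,909.70 (≈ $23.8500 each)
After Apr 7: 323 on hand, pool $7,321.65 (≈ $22.6676 each)
After Apr 10: 406 on hand, pool $9,060.50 (≈ $22.3165 each)
Apr 12, sell 180: 180/406 × $9,060.50 → $4,016.97
After Apr 13: 411 on hand, pool $8,826.78 (≈ $21.4764 each)
After Apr 14: 713 on hand, pool $15,787.88 (≈ $22.1429 each)
After Apr 15: 1087 on hand, pool $24,221.58 (≈ $22.2830 each)
After Apr 16: 1356 on hand, pool $28,808.03 (≈ $21.2449 each)
Apr 17, sell 700: 700/1356 × $28,808.03 → $14,871.40
Apr 18, sell 366: 366/656 × $13,936.63 → $7,775.61
Total COGS = $4,016.97 + $14,871.40 + $7,775.61 = $26,663.98
Ending inventory (cost pool remaining) = $6,161.02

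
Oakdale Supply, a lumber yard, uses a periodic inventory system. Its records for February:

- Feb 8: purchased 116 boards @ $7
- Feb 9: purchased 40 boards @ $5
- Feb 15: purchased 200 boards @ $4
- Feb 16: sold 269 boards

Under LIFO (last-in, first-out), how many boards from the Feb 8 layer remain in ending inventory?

Feb 16, 269 sold [LIFO — newest first]: 200 @ $4 + 40 @ $5 + 29 @ $7 = $1,203
Ending inventory: 87 @ $7 = $609

87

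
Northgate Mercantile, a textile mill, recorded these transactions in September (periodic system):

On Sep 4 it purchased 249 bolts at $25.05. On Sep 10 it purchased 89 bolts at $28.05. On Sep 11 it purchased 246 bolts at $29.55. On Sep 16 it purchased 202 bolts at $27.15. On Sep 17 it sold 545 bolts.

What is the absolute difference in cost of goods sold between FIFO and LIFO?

FIFO COGS: 249 @ $25.05 + 89 @ $28.05 + 207 @ $29.55 = $14,850.75
LIFO COGS: 202 @ $27.15 + 246 @ $29.55 + 89 @ $28.05 + 8 @ $25.05 = $15,450.45
Difference = |$14,850.75 − $15,450.45| = $599.70

$599.70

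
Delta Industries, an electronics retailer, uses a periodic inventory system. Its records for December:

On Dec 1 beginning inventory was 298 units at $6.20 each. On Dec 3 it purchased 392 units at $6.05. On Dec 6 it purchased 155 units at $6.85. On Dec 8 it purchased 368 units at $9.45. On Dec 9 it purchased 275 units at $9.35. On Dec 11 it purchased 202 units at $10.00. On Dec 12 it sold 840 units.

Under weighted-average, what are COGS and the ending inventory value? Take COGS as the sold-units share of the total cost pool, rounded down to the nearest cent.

Dec 12, sell 840: 840/1690 × $13,349.80 → $6,635.40
Ending inventory (cost pool remaining) = $6,714.40
Check: goods available $13,349.80 = COGS $6,635.40 + ending $6,714.40

COGS = $6,635.40; ending inventory = $6,714.40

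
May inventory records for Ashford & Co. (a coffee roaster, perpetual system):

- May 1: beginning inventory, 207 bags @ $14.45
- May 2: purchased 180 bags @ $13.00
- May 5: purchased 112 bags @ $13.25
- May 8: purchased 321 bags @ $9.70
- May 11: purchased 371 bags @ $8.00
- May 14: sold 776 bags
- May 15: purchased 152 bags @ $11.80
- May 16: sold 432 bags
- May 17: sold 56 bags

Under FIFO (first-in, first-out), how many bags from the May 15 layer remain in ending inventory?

79

May 14, 776 sold [FIFO — oldest first]: 207 @ $14.45 + 180 @ $13.00 + 112 @ $13.25 + 277 @ $9.70 = $9,502.05
May 16, 432 sold [FIFO — oldest first]: 44 @ $9.70 + 371 @ $8.00 + 17 @ $11.80 = $3,595.40
May 17, 56 sold [FIFO — oldest first]: 56 @ $11.80 = $660.80
Total COGS = $9,502.05 + $3,595.40 + $660.80 = $13,758.25
Ending inventory: 79 @ $11.80 = $932.20
Check: goods available $14,690.45 = COGS $13,758.25 + ending $932.20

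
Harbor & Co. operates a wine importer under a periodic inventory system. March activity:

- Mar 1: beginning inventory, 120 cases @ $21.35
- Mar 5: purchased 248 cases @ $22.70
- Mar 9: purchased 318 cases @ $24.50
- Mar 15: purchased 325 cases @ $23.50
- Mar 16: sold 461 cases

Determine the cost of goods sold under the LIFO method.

Mar 16, 461 sold [LIFO — newest first]: 325 @ $23.50 + 136 @ $24.50 = $10,969.50
Ending inventory: 120 @ $21.35 + 248 @ $22.70 + 182 @ $24.50 = $12,650.60

COGS = $10,969.50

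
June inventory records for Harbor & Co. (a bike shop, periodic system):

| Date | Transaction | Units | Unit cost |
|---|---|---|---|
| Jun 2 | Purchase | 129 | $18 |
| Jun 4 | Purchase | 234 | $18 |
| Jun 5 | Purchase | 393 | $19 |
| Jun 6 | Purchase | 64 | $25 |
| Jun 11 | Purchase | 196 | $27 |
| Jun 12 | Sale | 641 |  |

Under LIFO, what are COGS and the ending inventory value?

COGS = $14,131; ending inventory = $6,762

Jun 12, 641 sold [LIFO — newest first]: 196 @ $27 + 64 @ $25 + 381 @ $19 = $14,131
Ending inventory: 129 @ $18 + 234 @ $18 + 12 @ $19 = $6,762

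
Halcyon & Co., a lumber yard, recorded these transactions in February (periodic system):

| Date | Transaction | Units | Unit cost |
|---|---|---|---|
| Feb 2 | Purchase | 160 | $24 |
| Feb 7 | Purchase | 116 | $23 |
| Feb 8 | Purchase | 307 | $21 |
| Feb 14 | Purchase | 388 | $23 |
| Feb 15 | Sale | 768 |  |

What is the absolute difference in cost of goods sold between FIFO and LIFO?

$160

FIFO COGS: 160 @ $24 + 116 @ $23 + 307 @ $21 + 185 @ $23 = $17,210
LIFO COGS: 388 @ $23 + 307 @ $21 + 73 @ $23 = $17,050
Difference = |$17,210 − $17,050| = $160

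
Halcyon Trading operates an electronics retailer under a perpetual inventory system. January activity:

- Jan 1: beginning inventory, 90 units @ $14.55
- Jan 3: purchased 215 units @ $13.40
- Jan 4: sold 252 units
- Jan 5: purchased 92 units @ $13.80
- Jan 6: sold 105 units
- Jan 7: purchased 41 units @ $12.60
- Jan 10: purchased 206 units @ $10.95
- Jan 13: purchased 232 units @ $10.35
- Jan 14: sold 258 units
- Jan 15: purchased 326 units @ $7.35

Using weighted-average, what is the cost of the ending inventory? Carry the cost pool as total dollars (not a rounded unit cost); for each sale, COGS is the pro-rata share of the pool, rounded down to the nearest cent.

After Jan 1: 90 on hand, pool $1,309.50 (≈ $14.5500 each)
After Jan 3: 305 on hand, pool $4,190.50 (≈ $13.7393 each)
Jan 4, sell 252: 252/305 × $4,190.50 → $3,462.31
After Jan 5: 145 on hand, pool $1,997.79 (≈ $13.7779 each)
Jan 6, sell 105: 105/145 × $1,997.79 → $1,446.67
After Jan 7: 81 on hand, pool $1,067.72 (≈ $13.1817 each)
After Jan 10: 287 on hand, pool $3,323.42 (≈ $11.5799 each)
After Jan 13: 519 on hand, pool $5,724.62 (≈ $11.0301 each)
Jan 14, sell 258: 258/519 × $5,724.62 → $2,845.76
After Jan 15: 587 on hand, pool $5,274.96 (≈ $8.9863 each)
Total COGS = $3,462.31 + $1,446.67 + $2,845.76 = $7,754.74
Ending inventory (cost pool remaining) = $5,274.96

Ending inventory = $5,274.96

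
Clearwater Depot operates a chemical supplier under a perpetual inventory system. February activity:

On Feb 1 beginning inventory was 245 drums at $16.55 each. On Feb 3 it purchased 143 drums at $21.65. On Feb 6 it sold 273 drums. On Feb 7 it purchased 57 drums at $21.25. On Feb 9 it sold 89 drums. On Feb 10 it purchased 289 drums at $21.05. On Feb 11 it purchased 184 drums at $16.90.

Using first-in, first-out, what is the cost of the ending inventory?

Feb 6, 273 sold [FIFO — oldest first]: 245 @ $16.55 + 28 @ $21.65 = $4,660.95
Feb 9, 89 sold [FIFO — oldest first]: 89 @ $21.65 = $1,926.85
Total COGS = $4,660.95 + $1,926.85 = $6,587.80
Ending inventory: 26 @ $21.65 + 57 @ $21.25 + 289 @ $21.05 + 184 @ $16.90 = $10,967.20

Ending inventory = $10,967.20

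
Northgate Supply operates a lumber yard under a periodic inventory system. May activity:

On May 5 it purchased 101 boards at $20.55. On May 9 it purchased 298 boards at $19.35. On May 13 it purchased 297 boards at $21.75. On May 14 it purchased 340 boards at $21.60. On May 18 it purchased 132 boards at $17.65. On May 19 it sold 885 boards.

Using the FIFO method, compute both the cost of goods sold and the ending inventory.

COGS = $18,384.00; ending inventory = $5,591.40

May 19, 885 sold [FIFO — oldest first]: 101 @ $20.55 + 298 @ $19.35 + 297 @ $21.75 + 189 @ $21.60 = $18,384.00
Ending inventory: 151 @ $21.60 + 132 @ $17.65 = $5,591.40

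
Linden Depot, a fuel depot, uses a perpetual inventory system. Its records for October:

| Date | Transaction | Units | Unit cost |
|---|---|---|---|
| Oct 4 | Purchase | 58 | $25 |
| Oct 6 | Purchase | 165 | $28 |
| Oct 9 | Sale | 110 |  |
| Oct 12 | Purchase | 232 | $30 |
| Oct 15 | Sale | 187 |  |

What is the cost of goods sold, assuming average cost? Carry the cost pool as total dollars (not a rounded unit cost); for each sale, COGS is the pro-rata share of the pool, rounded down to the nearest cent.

After Oct 4: 58 on hand, pool $1,450.00 (≈ $25.0000 each)
After Oct 6: 223 on hand, pool $6,070.00 (≈ $27.2197 each)
Oct 9, sell 110: 110/223 × $6,070.00 → $2,994.17
After Oct 12: 345 on hand, pool $10,035.83 (≈ $29.0894 each)
Oct 15, sell 187: 187/345 × $10,035.83 → $5,439.71
Total COGS = $2,994.17 + $5,439.71 = $8,433.88
Ending inventory (cost pool remaining) = $4,596.12

COGS = $8,433.88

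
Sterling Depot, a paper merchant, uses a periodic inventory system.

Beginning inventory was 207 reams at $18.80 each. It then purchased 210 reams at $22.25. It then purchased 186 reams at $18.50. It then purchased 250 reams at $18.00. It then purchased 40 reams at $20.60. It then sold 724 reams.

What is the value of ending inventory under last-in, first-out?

Sale 1 (724) [LIFO — newest first]: 40 @ $20.60 + 250 @ $18.00 + 186 @ $18.50 + 210 @ $22.25 + 38 @ $18.80 = $14,151.90
Ending inventory: 169 @ $18.80 = $3,177.20

Ending inventory = $3,177.20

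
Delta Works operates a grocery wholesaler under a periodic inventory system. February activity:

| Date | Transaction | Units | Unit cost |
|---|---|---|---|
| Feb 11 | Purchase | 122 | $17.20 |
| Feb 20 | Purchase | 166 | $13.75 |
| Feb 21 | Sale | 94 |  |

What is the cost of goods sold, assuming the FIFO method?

COGS = $1,616.80

Feb 21, 94 sold [FIFO — oldest first]: 94 @ $17.20 = $1,616.80
Ending inventory: 28 @ $17.20 + 166 @ $13.75 = $2,764.10
Check: goods available $4,380.90 = COGS $1,616.80 + ending $2,764.10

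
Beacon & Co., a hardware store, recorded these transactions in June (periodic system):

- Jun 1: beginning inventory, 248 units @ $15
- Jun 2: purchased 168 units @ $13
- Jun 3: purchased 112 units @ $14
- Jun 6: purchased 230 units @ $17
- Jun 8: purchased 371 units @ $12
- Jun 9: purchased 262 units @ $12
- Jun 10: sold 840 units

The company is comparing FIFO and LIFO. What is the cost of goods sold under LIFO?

FIFO COGS: 248 @ $15 + 168 @ $13 + 112 @ $14 + 230 @ $17 + 82 @ $12 = $12,366
LIFO COGS: 262 @ $12 + 371 @ $12 + 207 @ $17 = $11,115

COGS = $11,115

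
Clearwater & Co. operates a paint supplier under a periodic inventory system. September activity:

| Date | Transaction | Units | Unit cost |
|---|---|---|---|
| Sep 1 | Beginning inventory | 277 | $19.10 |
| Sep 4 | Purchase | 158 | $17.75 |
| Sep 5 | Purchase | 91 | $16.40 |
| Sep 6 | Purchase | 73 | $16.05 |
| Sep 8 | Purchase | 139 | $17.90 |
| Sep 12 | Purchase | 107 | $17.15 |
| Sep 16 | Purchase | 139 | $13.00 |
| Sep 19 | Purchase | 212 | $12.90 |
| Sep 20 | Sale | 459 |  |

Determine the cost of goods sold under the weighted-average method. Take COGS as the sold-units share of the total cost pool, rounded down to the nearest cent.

COGS = $7,531.36

Sep 20, sell 459: 459/1196 × $19,624.20 → $7,531.36
Ending inventory (cost pool remaining) = $12,092.84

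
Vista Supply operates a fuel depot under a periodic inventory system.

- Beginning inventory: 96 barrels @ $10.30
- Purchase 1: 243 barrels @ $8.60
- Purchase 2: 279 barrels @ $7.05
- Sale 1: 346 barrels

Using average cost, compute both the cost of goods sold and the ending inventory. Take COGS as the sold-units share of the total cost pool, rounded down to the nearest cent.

COGS = $2,824.85; ending inventory = $2,220.70

Sale 1, sell 346: 346/618 × $5,045.55 → $2,824.85
Ending inventory (cost pool remaining) = $2,220.70
Check: goods available $5,045.55 = COGS $2,824.85 + ending $2,220.70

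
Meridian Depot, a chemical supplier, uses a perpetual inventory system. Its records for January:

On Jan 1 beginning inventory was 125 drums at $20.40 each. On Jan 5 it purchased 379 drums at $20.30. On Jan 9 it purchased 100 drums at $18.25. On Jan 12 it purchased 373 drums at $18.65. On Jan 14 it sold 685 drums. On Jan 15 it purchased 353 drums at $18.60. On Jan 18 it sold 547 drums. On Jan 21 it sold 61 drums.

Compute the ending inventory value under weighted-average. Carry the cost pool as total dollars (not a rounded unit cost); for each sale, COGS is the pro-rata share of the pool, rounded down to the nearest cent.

Ending inventory = $702.83

After Jan 1: 125 on hand, pool $2,550.00 (≈ $20.4000 each)
After Jan 5: 504 on hand, pool $10,243.70 (≈ $20.3248 each)
After Jan 9: 604 on hand, pool $12,068.70 (≈ $19.9813 each)
After Jan 12: 977 on hand, pool $19,025.15 (≈ $19.4730 each)
Jan 14, sell 685: 685/977 × $19,025.15 → $13,339.02
After Jan 15: 645 on hand, pool $12,251.93 (≈ $18.9952 each)
Jan 18, sell 547: 547/645 × $12,251.93 → $10,390.39
Jan 21, sell 61: 61/98 × $1,861.54 → $1,158.71
Total COGS = $13,339.02 + $10,390.39 + $1,158.71 = $24,888.12
Ending inventory (cost pool remaining) = $702.83
Check: goods available $25,590.95 = COGS $24,888.12 + ending $702.83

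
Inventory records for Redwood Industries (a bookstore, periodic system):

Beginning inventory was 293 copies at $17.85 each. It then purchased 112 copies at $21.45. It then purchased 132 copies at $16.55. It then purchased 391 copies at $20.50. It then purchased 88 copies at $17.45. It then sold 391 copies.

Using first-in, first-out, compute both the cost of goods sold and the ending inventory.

COGS = $7,332.15; ending inventory = $12,036.00

Sale 1 (391) [FIFO — oldest first]: 293 @ $17.85 + 98 @ $21.45 = $7,332.15
Ending inventory: 14 @ $21.45 + 132 @ $16.55 + 391 @ $20.50 + 88 @ $17.45 = $12,036.00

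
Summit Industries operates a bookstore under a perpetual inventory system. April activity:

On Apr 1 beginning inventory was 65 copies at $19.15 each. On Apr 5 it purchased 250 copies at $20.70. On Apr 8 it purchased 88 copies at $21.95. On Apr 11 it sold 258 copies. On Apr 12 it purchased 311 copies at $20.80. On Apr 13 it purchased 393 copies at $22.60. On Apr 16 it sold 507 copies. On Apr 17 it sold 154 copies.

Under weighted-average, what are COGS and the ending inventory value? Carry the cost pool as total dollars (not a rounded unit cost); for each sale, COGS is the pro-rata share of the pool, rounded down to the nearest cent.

COGS = $19,637.37; ending inventory = $4,064.58

After Apr 1: 65 on hand, pool $1,244.75 (≈ $19.1500 each)
After Apr 5: 315 on hand, pool $6,419.75 (≈ $20.3802 each)
After Apr 8: 403 on hand, pool $8,351.35 (≈ $20.7230 each)
Apr 11, sell 258: 258/403 × $8,351.35 → $5,346.52
After Apr 12: 456 on hand, pool $9,473.63 (≈ $20.7755 each)
After Apr 13: 849 on hand, pool $18,355.43 (≈ $21.6201 each)
Apr 16, sell 507: 507/849 × $18,355.43 → $10,961.36
Apr 17, sell 154: 154/342 × $7,394.07 → $3,329.49
Total COGS = $5,346.52 + $10,961.36 + $3,329.49 = $19,637.37
Ending inventory (cost pool remaining) = $4,064.58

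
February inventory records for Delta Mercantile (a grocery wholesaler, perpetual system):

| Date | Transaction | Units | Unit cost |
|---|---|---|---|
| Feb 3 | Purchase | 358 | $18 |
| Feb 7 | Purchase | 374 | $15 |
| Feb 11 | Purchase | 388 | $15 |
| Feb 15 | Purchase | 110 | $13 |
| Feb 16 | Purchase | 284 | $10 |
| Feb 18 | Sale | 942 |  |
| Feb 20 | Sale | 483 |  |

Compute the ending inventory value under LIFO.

Ending inventory = $1,602

Feb 18, 942 sold [LIFO — newest first]: 284 @ $10 + 110 @ $13 + 388 @ $15 + 160 @ $15 = $12,490
Feb 20, 483 sold [LIFO — newest first]: 214 @ $15 + 269 @ $18 = $8,052
Total COGS = $12,490 + $8,052 = $20,542
Ending inventory: 89 @ $18 = $1,602
Check: goods available $22,144 = COGS $20,542 + ending $1,602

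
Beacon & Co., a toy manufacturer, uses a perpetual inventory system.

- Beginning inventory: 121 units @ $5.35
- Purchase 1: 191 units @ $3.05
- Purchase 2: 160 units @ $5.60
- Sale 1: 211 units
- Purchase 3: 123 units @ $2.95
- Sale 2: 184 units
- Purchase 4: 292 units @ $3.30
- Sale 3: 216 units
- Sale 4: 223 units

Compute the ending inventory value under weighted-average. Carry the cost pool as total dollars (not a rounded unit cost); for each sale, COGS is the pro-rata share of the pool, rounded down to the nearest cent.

After Beginning: 121 on hand, pool $647.35 (≈ $5.3500 each)
After Purchase 1: 312 on hand, pool $1,229.90 (≈ $3.9420 each)
After Purchase 2: 472 on hand, pool $2,125.90 (≈ $4.5040 each)
Sale 1, sell 211: 211/472 × $2,125.90 → $950.34
After Purchase 3: 384 on hand, pool $1,538.41 (≈ $4.0063 each)
Sale 2, sell 184: 184/384 × $1,538.41 → $737.15
After Purchase 4: 492 on hand, pool $1,764.86 (≈ $3.5871 each)
Sale 3, sell 216: 216/492 × $1,764.86 → $774.81
Sale 4, sell 223: 223/276 × $990.05 → $799.93
Total COGS = $950.34 + $737.15 + $774.81 + $799.93 = $3,262.23
Ending inventory (cost pool remaining) = $190.12
Check: goods available $3,452.35 = COGS $3,262.23 + ending $190.12

Ending inventory = $190.12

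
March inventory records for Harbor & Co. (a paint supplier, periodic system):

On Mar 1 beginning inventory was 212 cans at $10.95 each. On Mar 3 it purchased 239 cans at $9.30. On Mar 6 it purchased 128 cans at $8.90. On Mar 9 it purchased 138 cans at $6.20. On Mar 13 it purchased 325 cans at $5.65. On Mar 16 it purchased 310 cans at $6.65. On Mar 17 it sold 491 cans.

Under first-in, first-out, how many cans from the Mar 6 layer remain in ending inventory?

88

Mar 17, 491 sold [FIFO — oldest first]: 212 @ $10.95 + 239 @ $9.30 + 40 @ $8.90 = $4,900.10
Ending inventory: 88 @ $8.90 + 138 @ $6.20 + 325 @ $5.65 + 310 @ $6.65 = $5,536.55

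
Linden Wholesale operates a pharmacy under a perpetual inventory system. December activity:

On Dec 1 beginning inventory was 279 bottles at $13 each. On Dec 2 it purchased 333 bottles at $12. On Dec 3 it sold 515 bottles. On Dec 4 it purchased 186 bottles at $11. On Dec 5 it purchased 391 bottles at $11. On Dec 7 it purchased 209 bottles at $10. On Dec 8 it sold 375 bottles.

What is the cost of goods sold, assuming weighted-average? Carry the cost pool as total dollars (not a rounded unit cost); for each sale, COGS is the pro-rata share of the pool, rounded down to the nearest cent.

After Dec 1: 279 on hand, pool $3,627.00 (≈ $13.0000 each)
After Dec 2: 612 on hand, pool $7,623.00 (≈ $12.4559 each)
Dec 3, sell 515: 515/612 × $7,623.00 → $6,414.77
After Dec 4: 283 on hand, pool $3,254.23 (≈ $11.4990 each)
After Dec 5: 674 on hand, pool $7,555.23 (≈ $11.2095 each)
After Dec 7: 883 on hand, pool $9,645.23 (≈ $10.9233 each)
Dec 8, sell 375: 375/883 × $9,645.23 → $4,096.21
Total COGS = $6,414.77 + $4,096.21 = $10,510.98
Ending inventory (cost pool remaining) = $5,549.02

COGS = $10,510.98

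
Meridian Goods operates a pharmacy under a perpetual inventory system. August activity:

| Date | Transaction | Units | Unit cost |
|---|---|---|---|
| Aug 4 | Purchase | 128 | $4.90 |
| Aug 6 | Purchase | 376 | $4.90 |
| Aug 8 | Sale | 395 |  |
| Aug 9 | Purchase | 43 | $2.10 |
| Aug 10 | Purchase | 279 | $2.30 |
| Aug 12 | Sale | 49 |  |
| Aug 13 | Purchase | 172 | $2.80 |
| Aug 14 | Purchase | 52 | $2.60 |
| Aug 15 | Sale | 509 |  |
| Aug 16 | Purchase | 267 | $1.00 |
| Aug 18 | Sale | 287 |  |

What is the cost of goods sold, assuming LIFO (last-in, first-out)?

Aug 8, 395 sold [LIFO — newest first]: 376 @ $4.90 + 19 @ $4.90 = $1,935.50
Aug 12, 49 sold [LIFO — newest first]: 49 @ $2.30 = $112.70
Aug 15, 509 sold [LIFO — newest first]: 52 @ $2.60 + 172 @ $2.80 + 230 @ $2.30 + 43 @ $2.10 + 12 @ $4.90 = $1,294.90
Aug 18, 287 sold [LIFO — newest first]: 267 @ $1.00 + 20 @ $4.90 = $365.00
Total COGS = $1,935.50 + $112.70 + $1,294.90 + $365.00 = $3,708.10
Ending inventory: 77 @ $4.90 = $377.30

COGS = $3,708.10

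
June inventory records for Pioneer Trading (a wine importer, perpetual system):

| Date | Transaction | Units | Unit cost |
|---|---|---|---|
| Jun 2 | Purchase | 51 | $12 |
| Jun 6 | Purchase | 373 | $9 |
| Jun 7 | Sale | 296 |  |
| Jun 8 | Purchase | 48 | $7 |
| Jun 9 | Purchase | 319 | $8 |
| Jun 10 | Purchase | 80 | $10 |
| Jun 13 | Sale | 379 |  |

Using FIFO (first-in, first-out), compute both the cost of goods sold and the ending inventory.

COGS = $5,929; ending inventory = $1,728

Jun 7, 296 sold [FIFO — oldest first]: 51 @ $12 + 245 @ $9 = $2,817
Jun 13, 379 sold [FIFO — oldest first]: 128 @ $9 + 48 @ $7 + 203 @ $8 = $3,112
Total COGS = $2,817 + $3,112 = $5,929
Ending inventory: 116 @ $8 + 80 @ $10 = $1,728
Check: goods available $7,657 = COGS $5,929 + ending $1,728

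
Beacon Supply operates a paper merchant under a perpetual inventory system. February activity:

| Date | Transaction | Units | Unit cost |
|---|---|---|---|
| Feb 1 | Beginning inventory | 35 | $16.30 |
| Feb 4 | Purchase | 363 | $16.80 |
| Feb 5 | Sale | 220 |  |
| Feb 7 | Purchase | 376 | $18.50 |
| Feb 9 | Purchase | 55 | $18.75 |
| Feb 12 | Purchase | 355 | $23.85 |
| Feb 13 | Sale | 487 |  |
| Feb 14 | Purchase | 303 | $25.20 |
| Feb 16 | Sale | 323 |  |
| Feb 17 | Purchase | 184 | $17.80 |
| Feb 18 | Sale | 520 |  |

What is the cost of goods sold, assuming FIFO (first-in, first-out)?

COGS = $31,879.90

Feb 5, 220 sold [FIFO — oldest first]: 35 @ $16.30 + 185 @ $16.80 = $3,678.50
Feb 13, 487 sold [FIFO — oldest first]: 178 @ $16.80 + 309 @ $18.50 = $8,706.90
Feb 16, 323 sold [FIFO — oldest first]: 67 @ $18.50 + 55 @ $18.75 + 201 @ $23.85 = $7,064.60
Feb 18, 520 sold [FIFO — oldest first]: 154 @ $23.85 + 303 @ $25.20 + 63 @ $17.80 = $12,429.90
Total COGS = $3,678.50 + $8,706.90 + $7,064.60 + $12,429.90 = $31,879.90
Ending inventory: 121 @ $17.80 = $2,153.80
Check: goods available $34,033.70 = COGS $31,879.90 + ending $2,153.80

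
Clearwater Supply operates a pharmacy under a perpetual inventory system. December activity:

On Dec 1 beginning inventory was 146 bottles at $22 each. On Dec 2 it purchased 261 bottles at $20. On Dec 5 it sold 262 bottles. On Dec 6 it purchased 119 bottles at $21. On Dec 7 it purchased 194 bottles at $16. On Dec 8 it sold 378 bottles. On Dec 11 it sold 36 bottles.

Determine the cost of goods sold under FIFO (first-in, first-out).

COGS = $13,331

Dec 5, 262 sold [FIFO — oldest first]: 146 @ $22 + 116 @ $20 = $5,532
Dec 8, 378 sold [FIFO — oldest first]: 145 @ $20 + 119 @ $21 + 114 @ $16 = $7,223
Dec 11, 36 sold [FIFO — oldest first]: 36 @ $16 = $576
Total COGS = $5,532 + $7,223 + $576 = $13,331
Ending inventory: 44 @ $16 = $704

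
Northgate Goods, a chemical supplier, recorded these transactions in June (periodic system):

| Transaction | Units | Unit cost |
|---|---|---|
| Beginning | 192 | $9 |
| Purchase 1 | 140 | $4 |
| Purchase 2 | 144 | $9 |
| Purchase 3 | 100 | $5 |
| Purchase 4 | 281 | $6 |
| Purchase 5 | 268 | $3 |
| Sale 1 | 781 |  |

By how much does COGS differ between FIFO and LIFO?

FIFO COGS: 192 @ $9 + 140 @ $4 + 144 @ $9 + 100 @ $5 + 205 @ $6 = $5,314
LIFO COGS: 268 @ $3 + 281 @ $6 + 100 @ $5 + 132 @ $9 = $4,178
Difference = |$5,314 − $4,178| = $1,136

$1,136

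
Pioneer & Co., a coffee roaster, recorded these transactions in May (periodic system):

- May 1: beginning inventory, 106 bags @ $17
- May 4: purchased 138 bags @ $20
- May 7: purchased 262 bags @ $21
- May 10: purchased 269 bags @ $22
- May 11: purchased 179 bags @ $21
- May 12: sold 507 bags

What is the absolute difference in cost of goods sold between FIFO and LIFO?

FIFO COGS: 106 @ $17 + 138 @ $20 + 262 @ $21 + 1 @ $22 = $10,086
LIFO COGS: 179 @ $21 + 269 @ $22 + 59 @ $21 = $10,916
Difference = |$10,086 − $10,916| = $830

$830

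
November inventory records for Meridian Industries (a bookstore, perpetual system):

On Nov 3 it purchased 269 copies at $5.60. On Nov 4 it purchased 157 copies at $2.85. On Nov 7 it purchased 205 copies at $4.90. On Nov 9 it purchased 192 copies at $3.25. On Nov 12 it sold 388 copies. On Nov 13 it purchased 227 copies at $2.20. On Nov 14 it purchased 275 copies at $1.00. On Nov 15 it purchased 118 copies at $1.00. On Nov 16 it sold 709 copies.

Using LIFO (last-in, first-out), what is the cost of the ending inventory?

Ending inventory = $1,725.85

Nov 12, 388 sold [LIFO — newest first]: 192 @ $3.25 + 196 @ $4.90 = $1,584.40
Nov 16, 709 sold [LIFO — newest first]: 118 @ $1.00 + 275 @ $1.00 + 227 @ $2.20 + 9 @ $4.90 + 80 @ $2.85 = $1,164.50
Total COGS = $1,584.40 + $1,164.50 = $2,748.90
Ending inventory: 269 @ $5.60 + 77 @ $2.85 = $1,725.85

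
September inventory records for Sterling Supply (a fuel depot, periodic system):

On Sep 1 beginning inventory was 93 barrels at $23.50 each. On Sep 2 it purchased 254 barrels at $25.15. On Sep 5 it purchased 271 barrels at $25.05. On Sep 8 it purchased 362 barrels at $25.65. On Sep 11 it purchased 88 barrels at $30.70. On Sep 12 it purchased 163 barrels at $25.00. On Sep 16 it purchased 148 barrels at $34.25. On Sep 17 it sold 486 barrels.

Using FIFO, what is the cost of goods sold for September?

COGS = $12,055.55

Sep 17, 486 sold [FIFO — oldest first]: 93 @ $23.50 + 254 @ $25.15 + 139 @ $25.05 = $12,055.55
Ending inventory: 132 @ $25.05 + 362 @ $25.65 + 88 @ $30.70 + 163 @ $25.00 + 148 @ $34.25 = $24,437.50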